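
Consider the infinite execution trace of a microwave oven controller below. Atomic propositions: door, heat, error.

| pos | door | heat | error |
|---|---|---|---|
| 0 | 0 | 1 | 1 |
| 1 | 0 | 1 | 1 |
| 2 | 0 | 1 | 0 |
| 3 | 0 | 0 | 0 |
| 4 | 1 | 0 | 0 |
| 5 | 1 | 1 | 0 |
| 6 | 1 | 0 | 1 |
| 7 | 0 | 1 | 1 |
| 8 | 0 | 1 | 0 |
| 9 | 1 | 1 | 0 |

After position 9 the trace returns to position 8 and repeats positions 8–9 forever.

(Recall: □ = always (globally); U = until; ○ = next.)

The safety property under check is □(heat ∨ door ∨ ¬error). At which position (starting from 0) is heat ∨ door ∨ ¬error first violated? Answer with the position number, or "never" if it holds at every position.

heat ∨ door ∨ ¬error holds at every position 0..9, and those are all the positions the trace ever visits, so the invariant □(heat ∨ door ∨ ¬error) is never violated.

never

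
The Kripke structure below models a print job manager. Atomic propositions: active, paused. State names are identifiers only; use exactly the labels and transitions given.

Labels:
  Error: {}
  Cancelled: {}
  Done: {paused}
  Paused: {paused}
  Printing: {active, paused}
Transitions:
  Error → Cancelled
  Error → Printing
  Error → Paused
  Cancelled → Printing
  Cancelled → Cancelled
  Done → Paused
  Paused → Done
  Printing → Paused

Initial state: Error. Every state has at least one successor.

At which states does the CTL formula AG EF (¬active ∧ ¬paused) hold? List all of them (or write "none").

none

States satisfying EF (¬active ∧ ¬paused): {Error, Cancelled}.
States satisfying AG EF (¬active ∧ ¬paused): ∅.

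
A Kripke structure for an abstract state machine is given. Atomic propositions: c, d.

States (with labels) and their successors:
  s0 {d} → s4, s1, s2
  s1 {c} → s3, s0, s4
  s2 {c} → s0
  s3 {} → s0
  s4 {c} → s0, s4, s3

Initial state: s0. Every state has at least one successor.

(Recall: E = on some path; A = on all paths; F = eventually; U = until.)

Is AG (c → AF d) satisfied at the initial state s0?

States satisfying c → AF d: {s0, s2, s3}.
States satisfying AG (c → AF d): ∅.
s1 is reachable from s0 and violates c → AF d, so AG fails at s0.
s0 ∉ Sat(AG (c → AF d)).

Does not hold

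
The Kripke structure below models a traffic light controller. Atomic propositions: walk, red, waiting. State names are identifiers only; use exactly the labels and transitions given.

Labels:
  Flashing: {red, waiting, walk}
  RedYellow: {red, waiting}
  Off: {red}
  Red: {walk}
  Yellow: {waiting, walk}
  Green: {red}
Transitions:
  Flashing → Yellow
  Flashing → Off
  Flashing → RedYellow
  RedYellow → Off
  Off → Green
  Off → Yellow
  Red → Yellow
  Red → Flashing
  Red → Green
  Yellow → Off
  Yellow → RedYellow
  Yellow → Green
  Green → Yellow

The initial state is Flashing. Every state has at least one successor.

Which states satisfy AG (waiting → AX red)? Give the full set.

{RedYellow, Off, Yellow, Green}

States satisfying waiting → AX red: {RedYellow, Off, Red, Yellow, Green}.
States satisfying AG (waiting → AX red): {RedYellow, Off, Yellow, Green}.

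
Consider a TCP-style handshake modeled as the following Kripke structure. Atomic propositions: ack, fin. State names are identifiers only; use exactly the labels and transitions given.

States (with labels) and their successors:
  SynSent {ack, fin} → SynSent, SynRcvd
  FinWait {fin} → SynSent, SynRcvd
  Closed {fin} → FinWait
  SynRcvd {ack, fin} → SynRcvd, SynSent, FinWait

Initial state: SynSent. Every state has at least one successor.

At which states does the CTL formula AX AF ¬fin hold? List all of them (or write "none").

States satisfying AF ¬fin: ∅.
States satisfying AX AF ¬fin: ∅.

none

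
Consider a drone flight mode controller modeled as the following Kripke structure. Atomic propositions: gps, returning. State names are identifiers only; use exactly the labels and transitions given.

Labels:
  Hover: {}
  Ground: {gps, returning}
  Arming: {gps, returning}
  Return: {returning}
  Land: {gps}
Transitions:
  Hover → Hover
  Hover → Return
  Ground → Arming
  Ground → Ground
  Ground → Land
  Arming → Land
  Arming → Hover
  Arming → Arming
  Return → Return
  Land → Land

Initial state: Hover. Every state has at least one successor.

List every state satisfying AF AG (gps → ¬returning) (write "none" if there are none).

States satisfying AG (gps → ¬returning): {Hover, Return, Land}.
States satisfying AF AG (gps → ¬returning): {Hover, Return, Land}.

{Hover, Return, Land}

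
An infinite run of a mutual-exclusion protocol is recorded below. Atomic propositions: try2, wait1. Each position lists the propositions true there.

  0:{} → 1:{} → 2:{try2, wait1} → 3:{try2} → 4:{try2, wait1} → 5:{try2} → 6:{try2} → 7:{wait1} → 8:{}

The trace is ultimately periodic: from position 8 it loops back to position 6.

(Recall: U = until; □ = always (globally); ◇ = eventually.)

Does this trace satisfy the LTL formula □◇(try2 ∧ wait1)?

◇(try2 ∧ wait1) must hold at every position from 0 onward. It fails at position 5, so □◇(try2 ∧ wait1) is false.

Does not hold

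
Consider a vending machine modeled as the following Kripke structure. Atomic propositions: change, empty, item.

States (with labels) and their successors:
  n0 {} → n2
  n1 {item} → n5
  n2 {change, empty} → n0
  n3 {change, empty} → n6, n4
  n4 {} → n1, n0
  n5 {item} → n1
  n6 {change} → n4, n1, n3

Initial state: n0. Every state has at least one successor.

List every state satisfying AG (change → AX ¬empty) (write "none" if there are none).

States satisfying change → AX ¬empty: {n0, n1, n2, n3, n4, n5}.
States satisfying AG (change → AX ¬empty): {n0, n1, n2, n4, n5}.

{n0, n1, n2, n4, n5}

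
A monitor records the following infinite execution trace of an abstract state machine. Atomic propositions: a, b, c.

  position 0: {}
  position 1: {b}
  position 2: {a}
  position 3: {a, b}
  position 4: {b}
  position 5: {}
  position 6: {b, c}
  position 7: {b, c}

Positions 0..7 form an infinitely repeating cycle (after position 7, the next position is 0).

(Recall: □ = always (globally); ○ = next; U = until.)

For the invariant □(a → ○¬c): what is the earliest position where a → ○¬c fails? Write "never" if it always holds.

a → ○¬c holds at every position 0..7, and those are all the positions the trace ever visits, so the invariant □(a → ○¬c) is never violated.

never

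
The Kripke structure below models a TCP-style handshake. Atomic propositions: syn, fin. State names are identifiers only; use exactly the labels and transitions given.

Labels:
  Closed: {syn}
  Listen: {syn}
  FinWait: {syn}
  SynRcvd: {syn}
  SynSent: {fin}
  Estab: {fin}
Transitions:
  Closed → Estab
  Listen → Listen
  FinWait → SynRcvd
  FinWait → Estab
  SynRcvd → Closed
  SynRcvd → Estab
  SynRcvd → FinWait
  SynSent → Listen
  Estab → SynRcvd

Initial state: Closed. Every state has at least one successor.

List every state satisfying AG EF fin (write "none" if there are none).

{Closed, FinWait, SynRcvd, Estab}

States satisfying EF fin: {Closed, FinWait, SynRcvd, SynSent, Estab}.
States satisfying AG EF fin: {Closed, FinWait, SynRcvd, Estab}.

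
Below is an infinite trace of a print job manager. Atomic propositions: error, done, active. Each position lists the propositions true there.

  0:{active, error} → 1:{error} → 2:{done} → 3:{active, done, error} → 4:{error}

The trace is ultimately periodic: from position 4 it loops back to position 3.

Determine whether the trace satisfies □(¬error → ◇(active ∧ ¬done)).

Does not hold

¬error → ◇(active ∧ ¬done) must hold at every position from 0 onward. It fails at position 2, so □(¬error → ◇(active ∧ ¬done)) is false.
Positions where ¬error holds: 2.
Check ◇(active ∧ ¬done) at each: 2→fails.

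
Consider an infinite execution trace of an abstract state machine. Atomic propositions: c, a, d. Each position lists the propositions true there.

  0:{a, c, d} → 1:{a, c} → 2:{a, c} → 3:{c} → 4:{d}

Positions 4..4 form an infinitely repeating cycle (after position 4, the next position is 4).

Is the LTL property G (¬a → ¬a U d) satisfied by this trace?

¬a → ¬a U d holds at every position 0..4, and those are all positions ever visited, so G (¬a → ¬a U d) holds.
Positions where ¬a holds: 3, 4.
Check ¬a U d at each: 3→ok, 4→ok.

Yes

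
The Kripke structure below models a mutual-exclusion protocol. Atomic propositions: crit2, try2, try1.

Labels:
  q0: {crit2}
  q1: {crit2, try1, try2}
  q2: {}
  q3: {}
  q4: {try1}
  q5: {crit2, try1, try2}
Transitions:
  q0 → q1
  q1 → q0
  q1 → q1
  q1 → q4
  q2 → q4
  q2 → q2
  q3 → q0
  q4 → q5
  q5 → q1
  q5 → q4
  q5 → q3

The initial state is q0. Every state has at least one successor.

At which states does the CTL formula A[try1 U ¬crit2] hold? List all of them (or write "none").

{q2, q3, q4}

States satisfying try1: {q1, q4, q5}.
States satisfying ¬crit2: {q2, q3, q4}.
States satisfying A[try1 U ¬crit2]: {q2, q3, q4}.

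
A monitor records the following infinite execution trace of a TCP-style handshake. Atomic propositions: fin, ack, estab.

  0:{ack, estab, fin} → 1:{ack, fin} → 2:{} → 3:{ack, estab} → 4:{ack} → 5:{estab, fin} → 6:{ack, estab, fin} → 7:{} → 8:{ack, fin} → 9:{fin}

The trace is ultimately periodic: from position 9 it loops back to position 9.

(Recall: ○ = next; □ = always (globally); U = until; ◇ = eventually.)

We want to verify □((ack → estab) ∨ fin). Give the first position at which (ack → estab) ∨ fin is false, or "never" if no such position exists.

4

Check (ack → estab) ∨ fin at each position in order: 0 ✓, 1 ✓, 2 ✓, 3 ✓.
At position 4 the labels are {ack}, so (ack → estab) ∨ fin is false there. This is the first violation.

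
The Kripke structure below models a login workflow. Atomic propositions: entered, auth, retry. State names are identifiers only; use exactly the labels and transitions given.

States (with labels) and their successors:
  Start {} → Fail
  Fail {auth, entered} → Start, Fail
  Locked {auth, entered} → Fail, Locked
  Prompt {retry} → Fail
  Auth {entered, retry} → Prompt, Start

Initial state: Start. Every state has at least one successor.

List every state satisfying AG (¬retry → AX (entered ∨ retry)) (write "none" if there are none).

States satisfying ¬retry → AX (entered ∨ retry): {Start, Locked, Prompt, Auth}.
States satisfying AG (¬retry → AX (entered ∨ retry)): ∅.

none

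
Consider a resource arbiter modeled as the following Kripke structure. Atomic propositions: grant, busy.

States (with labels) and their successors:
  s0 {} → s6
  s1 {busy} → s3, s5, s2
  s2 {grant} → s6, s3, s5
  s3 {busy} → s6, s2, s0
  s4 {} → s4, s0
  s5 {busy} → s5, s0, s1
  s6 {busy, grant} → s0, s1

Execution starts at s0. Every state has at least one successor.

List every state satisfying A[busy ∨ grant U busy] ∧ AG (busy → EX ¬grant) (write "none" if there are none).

{s1, s2, s3, s5, s6}

States satisfying busy ∨ grant: {s1, s2, s3, s5, s6}.
States satisfying busy: {s1, s3, s5, s6}.
States satisfying A[busy ∨ grant U busy]: {s1, s2, s3, s5, s6}.
States satisfying busy → EX ¬grant: {s0, s1, s2, s3, s4, s5, s6}.
States satisfying AG (busy → EX ¬grant): {s0, s1, s2, s3, s4, s5, s6}.
States satisfying A[busy ∨ grant U busy] ∧ AG (busy → EX ¬grant): {s1, s2, s3, s5, s6}.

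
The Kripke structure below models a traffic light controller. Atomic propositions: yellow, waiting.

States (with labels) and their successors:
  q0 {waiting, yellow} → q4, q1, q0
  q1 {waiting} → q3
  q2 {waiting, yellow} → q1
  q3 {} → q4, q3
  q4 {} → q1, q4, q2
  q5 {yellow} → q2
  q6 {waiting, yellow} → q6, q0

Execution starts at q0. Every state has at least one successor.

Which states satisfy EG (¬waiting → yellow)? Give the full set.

States satisfying ¬waiting → yellow: {q0, q1, q2, q5, q6}.
States satisfying EG (¬waiting → yellow): {q0, q6}.

{q0, q6}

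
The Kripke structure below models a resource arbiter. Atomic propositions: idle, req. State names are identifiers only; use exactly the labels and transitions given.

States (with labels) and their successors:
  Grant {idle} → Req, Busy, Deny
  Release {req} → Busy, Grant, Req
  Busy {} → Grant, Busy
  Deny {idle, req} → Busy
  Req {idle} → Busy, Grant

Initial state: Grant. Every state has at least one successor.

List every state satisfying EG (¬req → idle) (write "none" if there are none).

States satisfying ¬req → idle: {Grant, Release, Deny, Req}.
States satisfying EG (¬req → idle): {Grant, Release, Req}.

{Grant, Release, Req}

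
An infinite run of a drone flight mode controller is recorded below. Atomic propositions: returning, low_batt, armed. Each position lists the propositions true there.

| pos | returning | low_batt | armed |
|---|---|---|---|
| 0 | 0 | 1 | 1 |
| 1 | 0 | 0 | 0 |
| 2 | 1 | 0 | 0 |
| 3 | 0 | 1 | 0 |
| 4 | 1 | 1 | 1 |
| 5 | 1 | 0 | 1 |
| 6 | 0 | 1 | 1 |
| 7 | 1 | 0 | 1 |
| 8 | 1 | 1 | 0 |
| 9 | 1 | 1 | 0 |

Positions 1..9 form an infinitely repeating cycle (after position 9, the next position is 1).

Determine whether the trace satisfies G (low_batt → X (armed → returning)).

low_batt → X (armed → returning) holds at every position 0..9, and those are all positions ever visited, so G (low_batt → X (armed → returning)) holds.
Positions where low_batt holds: 0, 3, 4, 6, 8, 9.
Check X (armed → returning) at each: 0→ok, 3→ok, 4→ok, 6→ok, 8→ok, 9→ok.

Yes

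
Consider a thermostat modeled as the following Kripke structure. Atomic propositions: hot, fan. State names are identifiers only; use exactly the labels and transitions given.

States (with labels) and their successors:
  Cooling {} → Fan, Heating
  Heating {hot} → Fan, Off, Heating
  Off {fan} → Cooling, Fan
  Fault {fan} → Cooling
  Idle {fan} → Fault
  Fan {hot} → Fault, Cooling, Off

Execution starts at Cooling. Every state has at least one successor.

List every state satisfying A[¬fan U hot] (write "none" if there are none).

{Cooling, Heating, Fan}

States satisfying ¬fan: {Cooling, Heating, Fan}.
States satisfying hot: {Heating, Fan}.
States satisfying A[¬fan U hot]: {Cooling, Heating, Fan}.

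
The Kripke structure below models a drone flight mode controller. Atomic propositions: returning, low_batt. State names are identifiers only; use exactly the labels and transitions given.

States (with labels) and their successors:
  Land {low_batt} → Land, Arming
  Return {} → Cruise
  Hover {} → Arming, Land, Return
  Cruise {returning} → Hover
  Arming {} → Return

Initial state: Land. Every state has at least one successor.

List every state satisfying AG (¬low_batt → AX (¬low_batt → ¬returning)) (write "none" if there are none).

States satisfying ¬low_batt → AX (¬low_batt → ¬returning): {Land, Hover, Cruise, Arming}.
States satisfying AG (¬low_batt → AX (¬low_batt → ¬returning)): ∅.

none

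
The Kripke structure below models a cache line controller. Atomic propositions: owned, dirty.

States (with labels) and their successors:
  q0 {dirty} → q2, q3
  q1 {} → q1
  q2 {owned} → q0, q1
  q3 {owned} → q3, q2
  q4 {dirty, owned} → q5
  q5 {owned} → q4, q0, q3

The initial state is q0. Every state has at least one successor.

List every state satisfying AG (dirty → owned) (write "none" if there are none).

{q1}

States satisfying dirty → owned: {q1, q2, q3, q4, q5}.
States satisfying AG (dirty → owned): {q1}.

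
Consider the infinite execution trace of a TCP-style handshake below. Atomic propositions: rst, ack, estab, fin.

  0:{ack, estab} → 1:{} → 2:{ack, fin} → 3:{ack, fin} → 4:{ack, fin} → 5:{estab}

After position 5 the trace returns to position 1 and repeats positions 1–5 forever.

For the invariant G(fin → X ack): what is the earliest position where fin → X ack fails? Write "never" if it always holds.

4

Check fin → X ack at each position in order: 0 ✓, 1 ✓, 2 ✓, 3 ✓.
At position 4 the labels are {ack, fin} and the next position 5 has {estab}, so fin → X ack is false there. This is the first violation.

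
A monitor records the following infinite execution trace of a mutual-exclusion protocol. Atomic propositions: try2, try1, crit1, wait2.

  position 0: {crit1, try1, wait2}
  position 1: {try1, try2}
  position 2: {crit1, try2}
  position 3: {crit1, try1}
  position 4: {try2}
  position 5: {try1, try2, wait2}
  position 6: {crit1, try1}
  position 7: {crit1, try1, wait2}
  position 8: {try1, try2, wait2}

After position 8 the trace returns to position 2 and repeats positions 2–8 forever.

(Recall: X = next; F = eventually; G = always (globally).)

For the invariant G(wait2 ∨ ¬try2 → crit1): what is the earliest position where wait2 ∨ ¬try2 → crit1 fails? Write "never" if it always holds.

Check wait2 ∨ ¬try2 → crit1 at each position in order: 0 ✓, 1 ✓, 2 ✓, 3 ✓, 4 ✓.
At position 5 the labels are {try1, try2, wait2}, so wait2 ∨ ¬try2 → crit1 is false there. This is the first violation.

5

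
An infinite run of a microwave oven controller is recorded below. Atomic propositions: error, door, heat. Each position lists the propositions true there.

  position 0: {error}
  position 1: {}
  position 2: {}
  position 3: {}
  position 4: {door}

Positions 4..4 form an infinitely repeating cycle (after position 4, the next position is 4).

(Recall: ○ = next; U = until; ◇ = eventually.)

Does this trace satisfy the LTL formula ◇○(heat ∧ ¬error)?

No

○(heat ∧ ¬error) is false at every position 0..4, so it never becomes true and ◇○(heat ∧ ¬error) fails.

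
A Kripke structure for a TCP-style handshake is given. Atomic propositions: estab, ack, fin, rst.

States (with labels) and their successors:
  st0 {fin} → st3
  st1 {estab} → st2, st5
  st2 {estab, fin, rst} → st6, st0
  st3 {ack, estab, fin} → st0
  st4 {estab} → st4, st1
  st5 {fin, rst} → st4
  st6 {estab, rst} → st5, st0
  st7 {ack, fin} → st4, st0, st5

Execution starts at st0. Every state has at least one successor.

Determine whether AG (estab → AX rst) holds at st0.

Violated

States satisfying estab → AX rst: {st0, st1, st5, st7}.
States satisfying AG (estab → AX rst): ∅.
st3 is reachable from st0 and violates estab → AX rst, so AG fails at st0.
st0 ∉ Sat(AG (estab → AX rst)).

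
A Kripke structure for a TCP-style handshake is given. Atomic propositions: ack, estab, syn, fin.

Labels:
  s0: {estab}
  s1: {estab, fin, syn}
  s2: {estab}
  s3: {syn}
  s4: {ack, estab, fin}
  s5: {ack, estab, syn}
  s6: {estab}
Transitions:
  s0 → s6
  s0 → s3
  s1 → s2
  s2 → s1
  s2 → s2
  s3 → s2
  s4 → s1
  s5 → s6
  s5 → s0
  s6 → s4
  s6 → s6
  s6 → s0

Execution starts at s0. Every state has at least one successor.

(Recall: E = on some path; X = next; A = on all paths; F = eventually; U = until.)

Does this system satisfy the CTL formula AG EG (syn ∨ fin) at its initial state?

Violated

States satisfying EG (syn ∨ fin): ∅.
States satisfying AG EG (syn ∨ fin): ∅.
s0 is reachable from s0 and violates EG (syn ∨ fin), so AG fails at s0.
s0 ∉ Sat(AG EG (syn ∨ fin)).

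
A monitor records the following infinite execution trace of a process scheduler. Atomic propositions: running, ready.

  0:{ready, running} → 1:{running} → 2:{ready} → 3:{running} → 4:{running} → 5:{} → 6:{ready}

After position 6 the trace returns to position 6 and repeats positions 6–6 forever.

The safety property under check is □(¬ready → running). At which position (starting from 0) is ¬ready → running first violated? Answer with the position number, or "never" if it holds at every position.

Check ¬ready → running at each position in order: 0 ✓, 1 ✓, 2 ✓, 3 ✓, 4 ✓.
At position 5 the labels are {}, so ¬ready → running is false there. This is the first violation.

5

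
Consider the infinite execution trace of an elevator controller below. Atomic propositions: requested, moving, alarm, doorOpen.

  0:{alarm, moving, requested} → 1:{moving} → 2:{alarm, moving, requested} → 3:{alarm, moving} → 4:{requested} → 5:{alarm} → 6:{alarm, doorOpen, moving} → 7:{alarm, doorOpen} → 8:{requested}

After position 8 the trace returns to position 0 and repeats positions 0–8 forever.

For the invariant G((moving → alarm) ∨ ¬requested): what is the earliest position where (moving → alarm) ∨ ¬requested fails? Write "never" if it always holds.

(moving → alarm) ∨ ¬requested holds at every position 0..8, and those are all the positions the trace ever visits, so the invariant G((moving → alarm) ∨ ¬requested) is never violated.

never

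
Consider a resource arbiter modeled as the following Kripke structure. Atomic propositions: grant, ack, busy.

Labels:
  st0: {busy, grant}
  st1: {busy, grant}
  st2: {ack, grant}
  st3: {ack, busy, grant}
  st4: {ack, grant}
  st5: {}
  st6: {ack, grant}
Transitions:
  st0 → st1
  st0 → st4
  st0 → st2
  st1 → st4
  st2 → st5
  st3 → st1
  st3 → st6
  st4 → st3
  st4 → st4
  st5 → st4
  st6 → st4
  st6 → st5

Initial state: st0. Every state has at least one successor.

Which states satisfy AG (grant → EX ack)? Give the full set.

{st1, st3, st4, st5, st6}

States satisfying grant → EX ack: {st0, st1, st3, st4, st5, st6}.
States satisfying AG (grant → EX ack): {st1, st3, st4, st5, st6}.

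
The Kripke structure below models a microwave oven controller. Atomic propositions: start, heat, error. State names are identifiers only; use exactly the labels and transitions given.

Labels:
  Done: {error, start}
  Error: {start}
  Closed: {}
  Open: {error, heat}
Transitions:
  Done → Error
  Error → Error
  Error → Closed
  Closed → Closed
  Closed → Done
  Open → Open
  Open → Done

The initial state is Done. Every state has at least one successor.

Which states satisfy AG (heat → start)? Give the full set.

States satisfying heat → start: {Done, Error, Closed}.
States satisfying AG (heat → start): {Done, Error, Closed}.

{Done, Error, Closed}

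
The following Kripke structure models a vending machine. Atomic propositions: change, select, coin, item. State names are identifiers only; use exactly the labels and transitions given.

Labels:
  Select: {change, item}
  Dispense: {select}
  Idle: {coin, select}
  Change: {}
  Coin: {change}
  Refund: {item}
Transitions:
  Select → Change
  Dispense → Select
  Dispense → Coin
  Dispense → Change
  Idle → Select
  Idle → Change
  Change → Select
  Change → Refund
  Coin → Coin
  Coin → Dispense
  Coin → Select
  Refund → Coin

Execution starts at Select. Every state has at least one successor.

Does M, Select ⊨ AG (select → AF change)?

Yes

States satisfying select → AF change: {Select, Dispense, Idle, Change, Coin, Refund}.
States satisfying AG (select → AF change): {Select, Dispense, Idle, Change, Coin, Refund}.
Every state reachable from Select satisfies select → AF change.
Select ∈ Sat(AG (select → AF change)).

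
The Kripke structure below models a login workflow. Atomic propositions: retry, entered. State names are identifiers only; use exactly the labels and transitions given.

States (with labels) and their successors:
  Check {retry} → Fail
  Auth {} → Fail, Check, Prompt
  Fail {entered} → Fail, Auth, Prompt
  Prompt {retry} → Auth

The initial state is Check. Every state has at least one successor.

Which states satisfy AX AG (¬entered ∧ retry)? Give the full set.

none

States satisfying AG (¬entered ∧ retry): ∅.
States satisfying AX AG (¬entered ∧ retry): ∅.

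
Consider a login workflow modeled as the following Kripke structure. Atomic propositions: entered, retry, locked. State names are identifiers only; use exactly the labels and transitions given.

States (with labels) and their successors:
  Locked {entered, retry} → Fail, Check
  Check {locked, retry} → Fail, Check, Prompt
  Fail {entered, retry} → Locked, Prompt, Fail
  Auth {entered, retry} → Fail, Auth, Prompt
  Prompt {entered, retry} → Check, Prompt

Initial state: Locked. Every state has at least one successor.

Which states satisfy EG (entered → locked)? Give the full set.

States satisfying entered → locked: {Check}.
States satisfying EG (entered → locked): {Check}.

{Check}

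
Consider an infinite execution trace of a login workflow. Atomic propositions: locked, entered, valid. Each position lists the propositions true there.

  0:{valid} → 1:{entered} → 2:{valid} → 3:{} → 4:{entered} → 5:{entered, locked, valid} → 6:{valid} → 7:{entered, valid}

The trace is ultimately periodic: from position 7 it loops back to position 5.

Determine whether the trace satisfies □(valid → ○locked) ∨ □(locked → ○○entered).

Yes

valid → ○locked must hold at every position from 0 onward. It fails at position 0, so □(valid → ○locked) is false.
Positions where valid holds: 0, 2, 5, 6, 7.
Check ○locked at each: 0→fails, 2→fails, 5→fails, 6→fails, 7→ok.
locked → ○○entered holds at every position 0..7, and those are all positions ever visited, so □(locked → ○○entered) holds.
Positions where locked holds: 5.
Check ○○entered at each: 5→ok.
At position 0: □(valid → ○locked) is false; □(locked → ○○entered) is true; so □(valid → ○locked) ∨ □(locked → ○○entered) is true.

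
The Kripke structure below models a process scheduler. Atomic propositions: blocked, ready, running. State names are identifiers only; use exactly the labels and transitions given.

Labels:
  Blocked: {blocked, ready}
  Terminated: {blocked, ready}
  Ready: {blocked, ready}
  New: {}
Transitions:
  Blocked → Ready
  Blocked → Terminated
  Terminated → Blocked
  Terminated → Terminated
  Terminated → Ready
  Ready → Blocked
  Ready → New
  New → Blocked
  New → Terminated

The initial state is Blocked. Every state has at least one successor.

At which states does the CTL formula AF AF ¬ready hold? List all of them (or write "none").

States satisfying AF ¬ready: {New}.
States satisfying AF AF ¬ready: {New}.

{New}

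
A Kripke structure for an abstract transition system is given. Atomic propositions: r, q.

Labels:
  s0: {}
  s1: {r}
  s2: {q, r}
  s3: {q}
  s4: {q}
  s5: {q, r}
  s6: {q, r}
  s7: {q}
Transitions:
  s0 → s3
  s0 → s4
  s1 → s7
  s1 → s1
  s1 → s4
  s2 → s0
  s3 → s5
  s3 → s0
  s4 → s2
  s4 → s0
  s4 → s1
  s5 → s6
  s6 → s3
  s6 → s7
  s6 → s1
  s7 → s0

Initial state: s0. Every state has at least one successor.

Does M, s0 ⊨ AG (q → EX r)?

States satisfying q → EX r: {s0, s1, s3, s4, s5, s6}.
States satisfying AG (q → EX r): ∅.
s2 is reachable from s0 and violates q → EX r, so AG fails at s0.
s0 ∉ Sat(AG (q → EX r)).

No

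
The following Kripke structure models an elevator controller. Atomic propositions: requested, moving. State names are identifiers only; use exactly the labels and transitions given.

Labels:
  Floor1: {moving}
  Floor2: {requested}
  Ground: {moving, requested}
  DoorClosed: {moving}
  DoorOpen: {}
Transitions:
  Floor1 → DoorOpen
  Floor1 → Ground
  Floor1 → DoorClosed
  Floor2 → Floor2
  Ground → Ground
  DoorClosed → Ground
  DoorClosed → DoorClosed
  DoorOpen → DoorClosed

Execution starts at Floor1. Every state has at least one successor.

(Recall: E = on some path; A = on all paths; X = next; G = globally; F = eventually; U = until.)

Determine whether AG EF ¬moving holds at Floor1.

Violated

States satisfying EF ¬moving: {Floor1, Floor2, DoorOpen}.
States satisfying AG EF ¬moving: {Floor2}.
DoorClosed is reachable from Floor1 and violates EF ¬moving, so AG fails at Floor1.
Floor1 ∉ Sat(AG EF ¬moving).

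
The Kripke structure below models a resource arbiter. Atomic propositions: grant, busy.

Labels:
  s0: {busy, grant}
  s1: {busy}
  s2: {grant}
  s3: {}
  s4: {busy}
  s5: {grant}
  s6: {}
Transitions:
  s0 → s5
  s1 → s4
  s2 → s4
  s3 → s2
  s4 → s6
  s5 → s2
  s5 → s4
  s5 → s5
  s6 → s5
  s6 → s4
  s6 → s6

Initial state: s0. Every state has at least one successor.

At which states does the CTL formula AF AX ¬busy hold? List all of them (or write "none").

States satisfying AX ¬busy: {s0, s3, s4}.
States satisfying AF AX ¬busy: {s0, s1, s2, s3, s4}.

{s0, s1, s2, s3, s4}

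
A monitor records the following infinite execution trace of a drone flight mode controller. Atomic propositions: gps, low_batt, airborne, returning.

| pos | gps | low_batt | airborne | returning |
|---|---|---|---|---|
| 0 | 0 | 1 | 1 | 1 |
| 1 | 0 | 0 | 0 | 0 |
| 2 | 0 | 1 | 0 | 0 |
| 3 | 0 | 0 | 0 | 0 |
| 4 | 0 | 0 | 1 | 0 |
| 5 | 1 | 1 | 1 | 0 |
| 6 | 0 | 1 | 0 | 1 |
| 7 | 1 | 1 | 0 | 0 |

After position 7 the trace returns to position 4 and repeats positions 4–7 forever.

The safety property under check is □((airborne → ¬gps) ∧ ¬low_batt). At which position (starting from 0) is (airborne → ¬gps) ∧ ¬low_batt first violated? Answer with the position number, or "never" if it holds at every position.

At position 0 the labels are {airborne, low_batt, returning}, so (airborne → ¬gps) ∧ ¬low_batt is false there. This is the first violation.

0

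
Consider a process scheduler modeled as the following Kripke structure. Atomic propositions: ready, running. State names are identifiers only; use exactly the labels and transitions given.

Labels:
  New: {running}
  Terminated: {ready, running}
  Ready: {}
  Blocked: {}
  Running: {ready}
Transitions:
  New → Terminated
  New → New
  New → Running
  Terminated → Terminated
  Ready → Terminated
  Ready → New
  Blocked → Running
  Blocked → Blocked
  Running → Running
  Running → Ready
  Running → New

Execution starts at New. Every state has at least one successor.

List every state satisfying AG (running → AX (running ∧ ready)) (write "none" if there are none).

{Terminated}

States satisfying running → AX (running ∧ ready): {Terminated, Ready, Blocked, Running}.
States satisfying AG (running → AX (running ∧ ready)): {Terminated}.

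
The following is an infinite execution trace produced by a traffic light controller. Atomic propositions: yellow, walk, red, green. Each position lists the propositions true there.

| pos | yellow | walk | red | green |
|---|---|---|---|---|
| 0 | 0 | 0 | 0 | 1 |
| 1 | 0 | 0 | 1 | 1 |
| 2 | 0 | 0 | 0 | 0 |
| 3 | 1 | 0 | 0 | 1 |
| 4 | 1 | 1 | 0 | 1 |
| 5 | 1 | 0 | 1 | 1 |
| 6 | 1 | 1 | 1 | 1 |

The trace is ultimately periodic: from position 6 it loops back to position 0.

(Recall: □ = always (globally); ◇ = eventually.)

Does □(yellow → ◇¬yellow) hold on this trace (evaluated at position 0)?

yellow → ◇¬yellow holds at every position 0..6, and those are all positions ever visited, so □(yellow → ◇¬yellow) holds.
Positions where yellow holds: 3, 4, 5, 6.
Check ◇¬yellow at each: 3→ok, 4→ok, 5→ok, 6→ok.

Satisfied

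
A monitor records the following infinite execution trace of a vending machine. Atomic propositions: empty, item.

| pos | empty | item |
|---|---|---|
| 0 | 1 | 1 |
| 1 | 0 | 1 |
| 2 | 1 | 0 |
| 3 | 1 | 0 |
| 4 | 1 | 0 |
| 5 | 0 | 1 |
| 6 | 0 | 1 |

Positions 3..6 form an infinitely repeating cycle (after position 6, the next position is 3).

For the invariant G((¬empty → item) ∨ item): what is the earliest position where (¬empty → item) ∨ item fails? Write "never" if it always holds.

(¬empty → item) ∨ item holds at every position 0..6, and those are all the positions the trace ever visits, so the invariant G((¬empty → item) ∨ item) is never violated.

never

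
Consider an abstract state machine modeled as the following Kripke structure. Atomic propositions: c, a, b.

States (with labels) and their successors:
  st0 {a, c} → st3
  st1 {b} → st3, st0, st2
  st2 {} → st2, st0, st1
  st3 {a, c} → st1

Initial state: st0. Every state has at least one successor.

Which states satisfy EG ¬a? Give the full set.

States satisfying ¬a: {st1, st2}.
States satisfying EG ¬a: {st1, st2}.

{st1, st2}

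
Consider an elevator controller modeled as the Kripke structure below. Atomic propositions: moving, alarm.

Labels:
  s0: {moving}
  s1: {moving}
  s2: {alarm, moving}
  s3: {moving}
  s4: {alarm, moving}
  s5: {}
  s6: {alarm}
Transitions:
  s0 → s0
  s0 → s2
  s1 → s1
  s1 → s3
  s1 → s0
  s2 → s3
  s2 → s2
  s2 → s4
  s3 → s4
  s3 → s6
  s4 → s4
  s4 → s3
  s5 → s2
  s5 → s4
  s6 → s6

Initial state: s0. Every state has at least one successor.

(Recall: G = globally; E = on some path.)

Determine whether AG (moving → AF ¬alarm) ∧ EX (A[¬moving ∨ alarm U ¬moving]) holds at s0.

States satisfying moving → AF ¬alarm: {s0, s1, s3, s5, s6}.
States satisfying AG (moving → AF ¬alarm): {s6}.
States satisfying A[¬moving ∨ alarm U ¬moving]: {s5, s6}.
States satisfying EX (A[¬moving ∨ alarm U ¬moving]): {s3, s6}.
States satisfying AG (moving → AF ¬alarm) ∧ EX (A[¬moving ∨ alarm U ¬moving]): {s6}.
s0 ∉ Sat(AG (moving → AF ¬alarm) ∧ EX (A[¬moving ∨ alarm U ¬moving])).

Violated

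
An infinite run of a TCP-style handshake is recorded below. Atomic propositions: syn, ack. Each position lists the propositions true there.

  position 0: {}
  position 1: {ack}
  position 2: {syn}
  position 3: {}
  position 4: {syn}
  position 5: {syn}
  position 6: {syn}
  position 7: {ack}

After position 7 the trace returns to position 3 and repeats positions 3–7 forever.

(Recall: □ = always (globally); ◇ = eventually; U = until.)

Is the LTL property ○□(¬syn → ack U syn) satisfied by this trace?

The position after 0 is 1; □(¬syn → ack U syn) is false there.

No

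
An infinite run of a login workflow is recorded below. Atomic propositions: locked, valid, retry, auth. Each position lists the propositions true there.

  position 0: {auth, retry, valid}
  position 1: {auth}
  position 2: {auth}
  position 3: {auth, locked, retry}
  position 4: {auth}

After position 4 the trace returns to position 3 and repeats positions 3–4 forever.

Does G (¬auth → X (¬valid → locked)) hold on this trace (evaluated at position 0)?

Yes

¬auth → X (¬valid → locked) holds at every position 0..4, and those are all positions ever visited, so G (¬auth → X (¬valid → locked)) holds.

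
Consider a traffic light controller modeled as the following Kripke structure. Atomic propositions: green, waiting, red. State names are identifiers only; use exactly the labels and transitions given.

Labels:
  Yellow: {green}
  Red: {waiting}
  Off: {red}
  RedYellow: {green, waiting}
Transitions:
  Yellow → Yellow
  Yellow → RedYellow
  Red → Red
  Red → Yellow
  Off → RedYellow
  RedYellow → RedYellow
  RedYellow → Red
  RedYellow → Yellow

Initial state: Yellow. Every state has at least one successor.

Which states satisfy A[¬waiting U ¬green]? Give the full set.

States satisfying ¬waiting: {Yellow, Off}.
States satisfying ¬green: {Red, Off}.
States satisfying A[¬waiting U ¬green]: {Red, Off}.

{Red, Off}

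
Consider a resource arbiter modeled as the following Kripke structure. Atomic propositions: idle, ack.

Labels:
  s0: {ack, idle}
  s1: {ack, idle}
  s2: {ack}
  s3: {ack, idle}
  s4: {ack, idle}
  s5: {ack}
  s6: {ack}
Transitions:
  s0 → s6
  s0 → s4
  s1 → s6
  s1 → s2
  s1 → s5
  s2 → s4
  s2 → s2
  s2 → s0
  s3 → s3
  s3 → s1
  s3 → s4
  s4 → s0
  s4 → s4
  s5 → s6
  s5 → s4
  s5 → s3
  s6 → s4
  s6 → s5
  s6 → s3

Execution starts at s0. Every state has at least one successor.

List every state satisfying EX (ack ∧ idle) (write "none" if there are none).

{s0, s2, s3, s4, s5, s6}

States satisfying ack ∧ idle: {s0, s1, s3, s4}.
States satisfying EX (ack ∧ idle): {s0, s2, s3, s4, s5, s6}.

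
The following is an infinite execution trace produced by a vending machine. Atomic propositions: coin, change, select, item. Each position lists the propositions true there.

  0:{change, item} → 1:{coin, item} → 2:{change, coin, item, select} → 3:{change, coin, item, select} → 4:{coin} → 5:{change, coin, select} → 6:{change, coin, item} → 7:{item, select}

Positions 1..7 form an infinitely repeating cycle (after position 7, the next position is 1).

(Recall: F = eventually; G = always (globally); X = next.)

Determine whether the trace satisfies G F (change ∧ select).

Satisfied

F (change ∧ select) holds at every position 0..7, and those are all positions ever visited, so G F (change ∧ select) holds.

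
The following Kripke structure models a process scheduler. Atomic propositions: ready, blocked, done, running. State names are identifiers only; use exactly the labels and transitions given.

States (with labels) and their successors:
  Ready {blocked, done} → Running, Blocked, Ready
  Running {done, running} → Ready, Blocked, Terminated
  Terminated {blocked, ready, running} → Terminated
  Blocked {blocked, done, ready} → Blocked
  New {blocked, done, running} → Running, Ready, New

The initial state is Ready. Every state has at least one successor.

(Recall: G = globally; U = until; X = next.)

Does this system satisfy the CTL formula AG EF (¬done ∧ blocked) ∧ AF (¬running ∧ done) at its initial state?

Violated

States satisfying EF (¬done ∧ blocked): {Ready, Running, Terminated, New}.
States satisfying AG EF (¬done ∧ blocked): {Terminated}.
States satisfying ¬running ∧ done: {Ready, Blocked}.
States satisfying AF (¬running ∧ done): {Ready, Blocked}.
States satisfying AG EF (¬done ∧ blocked) ∧ AF (¬running ∧ done): ∅.
Ready ∉ Sat(AG EF (¬done ∧ blocked) ∧ AF (¬running ∧ done)).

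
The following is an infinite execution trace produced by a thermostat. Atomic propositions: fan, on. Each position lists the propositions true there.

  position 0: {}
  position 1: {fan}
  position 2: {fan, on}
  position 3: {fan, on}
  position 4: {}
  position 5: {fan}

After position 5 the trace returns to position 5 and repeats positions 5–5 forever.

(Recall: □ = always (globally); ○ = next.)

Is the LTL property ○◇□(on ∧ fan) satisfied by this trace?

The position after 0 is 1; ◇□(on ∧ fan) is false there.

Violated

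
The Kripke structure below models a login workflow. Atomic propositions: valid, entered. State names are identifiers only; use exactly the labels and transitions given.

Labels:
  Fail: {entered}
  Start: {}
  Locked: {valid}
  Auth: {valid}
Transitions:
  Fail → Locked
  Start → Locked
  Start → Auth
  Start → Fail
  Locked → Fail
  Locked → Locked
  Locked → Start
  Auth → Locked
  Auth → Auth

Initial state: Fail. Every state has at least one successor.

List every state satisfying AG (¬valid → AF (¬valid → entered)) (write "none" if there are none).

States satisfying ¬valid → AF (¬valid → entered): {Fail, Start, Locked, Auth}.
States satisfying AG (¬valid → AF (¬valid → entered)): {Fail, Start, Locked, Auth}.

{Fail, Start, Locked, Auth}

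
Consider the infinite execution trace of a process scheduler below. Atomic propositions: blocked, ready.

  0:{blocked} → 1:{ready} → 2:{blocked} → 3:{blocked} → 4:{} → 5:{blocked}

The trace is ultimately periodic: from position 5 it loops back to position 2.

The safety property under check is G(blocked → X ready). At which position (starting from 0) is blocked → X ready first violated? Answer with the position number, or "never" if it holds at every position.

2

Check blocked → X ready at each position in order: 0 ✓, 1 ✓.
At position 2 the labels are {blocked} and the next position 3 has {blocked}, so blocked → X ready is false there. This is the first violation.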